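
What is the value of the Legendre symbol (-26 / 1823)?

First reduce: -26 ≡ 1797 (mod 1823).
Reciprocity: 1797 ≡ 1 and 1823 ≡ 3 (mod 4), so (1797/1823) = +(1823/1797).
Reduce top mod 1797: now compute (26/1797).
Pull out 2: since 1797 ≡ 5 (mod 8), (2/1797) = -1.
Reciprocity: 13 ≡ 1 and 1797 ≡ 1 (mod 4), so (13/1797) = +(1797/13).
Reduce top mod 13: now compute (3/13).
Reciprocity: 3 ≡ 3 and 13 ≡ 1 (mod 4), so (3/13) = +(13/3).
Reduce top mod 3: now compute (1/3).
Reached (1/3) = 1. Collecting the sign flips along the way, the symbol is -1.

-1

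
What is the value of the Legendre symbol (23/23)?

First reduce: 23 ≡ 0 (mod 23).
Top reduces to 0: gcd > 1, so the symbol is 0.

0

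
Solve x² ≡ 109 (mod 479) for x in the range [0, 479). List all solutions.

45, 434

Since 479 ≡ 3 (mod 4), a square root of 109 is 109^((479+1)/4) = 109^120 mod 479.
Repeated squaring: 109^2≡385, 109^4≡214, 109^8≡291, 109^16≡377, 109^32≡345, 109^64≡233 (mod 479).
109^120 = 109^(64+32+16+8) ≡ 45 (mod 479).
Check: 45² = 2025 ≡ 109 (mod 479). The two roots are 45 and 434.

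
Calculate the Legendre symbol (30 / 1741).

-1

Pull out 2: since 1741 ≡ 5 (mod 8), (2/1741) = -1.
Reciprocity: 15 ≡ 3 and 1741 ≡ 1 (mod 4), so (15/1741) = +(1741/15).
Reduce top mod 15: now compute (1/15).
Reached (1/15) = 1. Collecting the sign flips along the way, the symbol is -1.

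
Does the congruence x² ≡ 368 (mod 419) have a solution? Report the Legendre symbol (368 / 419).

Pull out 2^4: since 419 ≡ 3 (mod 8), (2/419) = -1, so (2/419)^4 = +1.
Reciprocity: 23 ≡ 3 and 419 ≡ 3 (mod 4), so (23/419) = −(419/23).
Reduce top mod 23: now compute (5/23).
Reciprocity: 5 ≡ 1 and 23 ≡ 3 (mod 4), so (5/23) = +(23/5).
Reduce top mod 5: now compute (3/5).
Reciprocity: 3 ≡ 3 and 5 ≡ 1 (mod 4), so (3/5) = +(5/3).
Reduce top mod 3: now compute (2/3).
Pull out 2: since 3 ≡ 3 (mod 8), (2/3) = -1.
Reached (1/3) = 1. Collecting the sign flips along the way, the symbol is +1.

1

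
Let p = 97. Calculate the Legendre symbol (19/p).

Reciprocity: 19 ≡ 3 and 97 ≡ 1 (mod 4), so (19/97) = +(97/19).
Reduce top mod 19: now compute (2/19).
Pull out 2: since 19 ≡ 3 (mod 8), (2/19) = -1.
Reached (1/19) = 1. Collecting the sign flips along the way, the symbol is -1.

-1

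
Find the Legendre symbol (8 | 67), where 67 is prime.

Pull out 2^3: since 67 ≡ 3 (mod 8), (2/67) = -1, so (2/67)^3 = -1.
Reached (1/67) = 1. Collecting the sign flips along the way, the symbol is -1.

-1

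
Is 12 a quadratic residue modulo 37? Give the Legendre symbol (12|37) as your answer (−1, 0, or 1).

Euler's criterion: (12/37) ≡ 12^18 (mod 37).
12^2 ≡ 33 (mod 37)
12^4 ≡ 16 (mod 37)
12^8 ≡ 34 (mod 37)
12^16 ≡ 9 (mod 37)
12^18 = 12^(16+2) ≡ 1 (mod 37).
Result is 1, so (12/37) = 1.

1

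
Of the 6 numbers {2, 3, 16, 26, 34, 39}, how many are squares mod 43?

(2/43) = -1 → non-residue.
(3/43) = -1 → non-residue.
(16/43) = +1 → QR.
(26/43) = -1 → non-residue.
(34/43) = -1 → non-residue.
(39/43) = -1 → non-residue.
Total quadratic residues among the 6: 1.

1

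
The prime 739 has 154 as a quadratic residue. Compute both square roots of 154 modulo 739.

116, 623

Since 739 ≡ 3 (mod 4), a square root of 154 is 154^((739+1)/4) = 154^185 mod 739.
Repeated squaring: 154^2≡68, 154^4≡190, 154^8≡628, 154^16≡497, 154^32≡183, 154^64≡234, 154^128≡70 (mod 739).
154^185 = 154^(128+32+16+8+1) ≡ 623 (mod 739).
Check: 623² = 388129 ≡ 154 (mod 739). The two roots are 116 and 623.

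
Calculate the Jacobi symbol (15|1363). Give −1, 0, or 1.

Reciprocity: 15 ≡ 3 and 1363 ≡ 3 (mod 4), so (15/1363) = −(1363/15).
Reduce top mod 15: now compute (13/15).
Reciprocity: 13 ≡ 1 and 15 ≡ 3 (mod 4), so (13/15) = +(15/13).
Reduce top mod 13: now compute (2/13).
Pull out 2: since 13 ≡ 5 (mod 8), (2/13) = -1.
Reached (1/13) = 1. Collecting the sign flips along the way, the symbol is +1.

1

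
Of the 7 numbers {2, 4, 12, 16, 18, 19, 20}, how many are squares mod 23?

(2/23) = +1 → QR.
(4/23) = +1 → QR.
(12/23) = +1 → QR.
(16/23) = +1 → QR.
(18/23) = +1 → QR.
(19/23) = -1 → non-residue.
(20/23) = -1 → non-residue.
Total quadratic residues among the 7: 5.

5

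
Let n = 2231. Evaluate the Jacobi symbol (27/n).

1

Reciprocity: 27 ≡ 3 and 2231 ≡ 3 (mod 4), so (27/2231) = −(2231/27).
Reduce top mod 27: now compute (17/27).
Reciprocity: 17 ≡ 1 and 27 ≡ 3 (mod 4), so (17/27) = +(27/17).
Reduce top mod 17: now compute (10/17).
Pull out 2: since 17 ≡ 1 (mod 8), (2/17) = +1.
Reciprocity: 5 ≡ 1 and 17 ≡ 1 (mod 4), so (5/17) = +(17/5).
Reduce top mod 5: now compute (2/5).
Pull out 2: since 5 ≡ 5 (mod 8), (2/5) = -1.
Reached (1/5) = 1. Collecting the sign flips along the way, the symbol is +1.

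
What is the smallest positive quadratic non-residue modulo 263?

5

(2/263) = +1, so 2 is a residue.
(3/263) = +1, so 3 is a residue.
(4/263) = +1, so 4 is a residue.
(5/263) = −1, so 5 is the smallest positive non-residue mod 263.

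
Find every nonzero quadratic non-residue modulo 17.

Square k = 1,…,8 (k and 17−k give the same square):
1²=1, 2²=4, 3²=9, 4²=16, 5²≡8, 6²≡2, 7²≡15, 8²≡13 (mod 17).
The residues are {1, 2, 4, 8, 9, 13, 15, 16}; the non-residues are the remaining 8 nonzero classes.

3,5,6,7,10,11,12,14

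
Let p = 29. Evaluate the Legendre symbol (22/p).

1

Pull out 2: since 29 ≡ 5 (mod 8), (2/29) = -1.
Reciprocity: 11 ≡ 3 and 29 ≡ 1 (mod 4), so (11/29) = +(29/11).
Reduce top mod 11: now compute (7/11).
Reciprocity: 7 ≡ 3 and 11 ≡ 3 (mod 4), so (7/11) = −(11/7).
Reduce top mod 7: now compute (4/7).
Pull out 2^2: since 7 ≡ 7 (mod 8), (2/7) = +1, so (2/7)^2 = +1.
Reached (1/7) = 1. Collecting the sign flips along the way, the symbol is +1.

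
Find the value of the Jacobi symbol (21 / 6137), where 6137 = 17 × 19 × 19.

Reciprocity: 21 ≡ 1 and 6137 ≡ 1 (mod 4), so (21/6137) = +(6137/21).
Reduce top mod 21: now compute (5/21).
Reciprocity: 5 ≡ 1 and 21 ≡ 1 (mod 4), so (5/21) = +(21/5).
Reduce top mod 5: now compute (1/5).
Reached (1/5) = 1. Collecting the sign flips along the way, the symbol is +1.

1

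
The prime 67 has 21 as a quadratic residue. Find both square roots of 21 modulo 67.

Since 67 ≡ 3 (mod 4), a square root of 21 is 21^((67+1)/4) = 21^17 mod 67.
Repeated squaring: 21^2≡39, 21^4≡47, 21^8≡65, 21^16≡4 (mod 67).
21^17 = 21^(16+1) ≡ 17 (mod 67).
Check: 17² = 289 ≡ 21 (mod 67). The two roots are 17 and 50.

17, 50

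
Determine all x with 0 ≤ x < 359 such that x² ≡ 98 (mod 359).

Since 359 ≡ 3 (mod 4), a square root of 98 is 98^((359+1)/4) = 98^90 mod 359.
Repeated squaring: 98^2≡270, 98^4≡23, 98^8≡170, 98^16≡180, 98^32≡90, 98^64≡202 (mod 359).
98^90 = 98^(64+16+8+2) ≡ 133 (mod 359).
Check: 133² = 17689 ≡ 98 (mod 359). The two roots are 133 and 226.

133, 226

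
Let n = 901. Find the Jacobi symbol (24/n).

Pull out 2^3: since 901 ≡ 5 (mod 8), (2/901) = -1, so (2/901)^3 = -1.
Reciprocity: 3 ≡ 3 and 901 ≡ 1 (mod 4), so (3/901) = +(901/3).
Reduce top mod 3: now compute (1/3).
Reached (1/3) = 1. Collecting the sign flips along the way, the symbol is -1.

-1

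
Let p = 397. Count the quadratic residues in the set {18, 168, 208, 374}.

(18/397) = -1 → non-residue.
(168/397) = +1 → QR.
(208/397) = -1 → non-residue.
(374/397) = +1 → QR.
Total quadratic residues among the 4: 2.

2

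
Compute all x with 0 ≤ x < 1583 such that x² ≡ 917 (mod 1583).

50, 1533

Since 1583 ≡ 3 (mod 4), a square root of 917 is 917^((1583+1)/4) = 917^396 mod 1583.
Repeated squaring: 917^2≡316, 917^4≡127, 917^8≡299, 917^16≡753, 917^32≡295, 917^64≡1543, 917^128≡17, 917^256≡289 (mod 1583).
917^396 = 917^(256+128+8+4) ≡ 50 (mod 1583).
Check: 50² = 2500 ≡ 917 (mod 1583). The two roots are 50 and 1533.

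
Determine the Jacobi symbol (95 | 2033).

Reciprocity: 95 ≡ 3 and 2033 ≡ 1 (mod 4), so (95/2033) = +(2033/95).
Reduce top mod 95: now compute (38/95).
Pull out 2: since 95 ≡ 7 (mod 8), (2/95) = +1.
Reciprocity: 19 ≡ 3 and 95 ≡ 3 (mod 4), so (19/95) = −(95/19).
Reduce top mod 19: now compute (0/19).
Top reduces to 0: gcd > 1, so the symbol is 0.

0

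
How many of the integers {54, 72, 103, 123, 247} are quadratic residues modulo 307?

(54/307) = +1 → QR.
(72/307) = -1 → non-residue.
(103/307) = +1 → QR.
(123/307) = -1 → non-residue.
(247/307) = -1 → non-residue.
Total quadratic residues among the 5: 2.

2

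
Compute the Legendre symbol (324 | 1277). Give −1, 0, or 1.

Pull out 2^2: since 1277 ≡ 5 (mod 8), (2/1277) = -1, so (2/1277)^2 = +1.
Reciprocity: 81 ≡ 1 and 1277 ≡ 1 (mod 4), so (81/1277) = +(1277/81).
Reduce top mod 81: now compute (62/81).
Pull out 2: since 81 ≡ 1 (mod 8), (2/81) = +1.
Reciprocity: 31 ≡ 3 and 81 ≡ 1 (mod 4), so (31/81) = +(81/31).
Reduce top mod 31: now compute (19/31).
Reciprocity: 19 ≡ 3 and 31 ≡ 3 (mod 4), so (19/31) = −(31/19).
Reduce top mod 19: now compute (12/19).
Pull out 2^2: since 19 ≡ 3 (mod 8), (2/19) = -1, so (2/19)^2 = +1.
Reciprocity: 3 ≡ 3 and 19 ≡ 3 (mod 4), so (3/19) = −(19/3).
Reduce top mod 3: now compute (1/3).
Reached (1/3) = 1. Collecting the sign flips along the way, the symbol is +1.

1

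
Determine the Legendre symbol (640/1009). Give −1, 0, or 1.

1

Euler's criterion: (640/1009) ≡ 640^504 (mod 1009).
640^2 ≡ 955 (mod 1009)
640^4 ≡ 898 (mod 1009)
640^8 ≡ 213 (mod 1009)
640^16 ≡ 973 (mod 1009)
640^32 ≡ 287 (mod 1009)
640^64 ≡ 640 (mod 1009)
640^128 ≡ 955 (mod 1009)
640^256 ≡ 898 (mod 1009)
640^504 = 640^(256+128+64+32+16+8) ≡ 1 (mod 1009).
Result is 1, so (640/1009) = 1.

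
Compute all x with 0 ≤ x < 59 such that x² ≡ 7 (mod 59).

Since 59 ≡ 3 (mod 4), a square root of 7 is 7^((59+1)/4) = 7^15 mod 59.
Repeated squaring: 7^2≡49, 7^4≡41, 7^8≡29 (mod 59).
7^15 = 7^(8+4+2+1) ≡ 19 (mod 59).
Check: 19² = 361 ≡ 7 (mod 59). The two roots are 19 and 40.

19, 40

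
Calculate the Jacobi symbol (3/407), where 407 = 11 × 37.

Reciprocity: 3 ≡ 3 and 407 ≡ 3 (mod 4), so (3/407) = −(407/3).
Reduce top mod 3: now compute (2/3).
Pull out 2: since 3 ≡ 3 (mod 8), (2/3) = -1.
Reached (1/3) = 1. Collecting the sign flips along the way, the symbol is +1.

1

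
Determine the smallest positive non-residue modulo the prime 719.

11

(2/719) = +1, so 2 is a residue.
(3/719) = +1, so 3 is a residue.
(4/719) = +1, so 4 is a residue.
(5/719) = +1, so 5 is a residue.
(6/719) = +1, so 6 is a residue.
(7/719) = +1, so 7 is a residue.
(8/719) = +1, so 8 is a residue.
(9/719) = +1, so 9 is a residue.
(10/719) = +1, so 10 is a residue.
(11/719) = −1, so 11 is the smallest positive non-residue mod 719.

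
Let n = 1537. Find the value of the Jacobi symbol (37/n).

Reciprocity: 37 ≡ 1 and 1537 ≡ 1 (mod 4), so (37/1537) = +(1537/37).
Reduce top mod 37: now compute (20/37).
Pull out 2^2: since 37 ≡ 5 (mod 8), (2/37) = -1, so (2/37)^2 = +1.
Reciprocity: 5 ≡ 1 and 37 ≡ 1 (mod 4), so (5/37) = +(37/5).
Reduce top mod 5: now compute (2/5).
Pull out 2: since 5 ≡ 5 (mod 8), (2/5) = -1.
Reached (1/5) = 1. Collecting the sign flips along the way, the symbol is -1.

-1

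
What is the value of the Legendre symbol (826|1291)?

Pull out 2: since 1291 ≡ 3 (mod 8), (2/1291) = -1.
Reciprocity: 413 ≡ 1 and 1291 ≡ 3 (mod 4), so (413/1291) = +(1291/413).
Reduce top mod 413: now compute (52/413).
Pull out 2^2: since 413 ≡ 5 (mod 8), (2/413) = -1, so (2/413)^2 = +1.
Reciprocity: 13 ≡ 1 and 413 ≡ 1 (mod 4), so (13/413) = +(413/13).
Reduce top mod 13: now compute (10/13).
Pull out 2: since 13 ≡ 5 (mod 8), (2/13) = -1.
Reciprocity: 5 ≡ 1 and 13 ≡ 1 (mod 4), so (5/13) = +(13/5).
Reduce top mod 5: now compute (3/5).
Reciprocity: 3 ≡ 3 and 5 ≡ 1 (mod 4), so (3/5) = +(5/3).
Reduce top mod 3: now compute (2/3).
Pull out 2: since 3 ≡ 3 (mod 8), (2/3) = -1.
Reached (1/3) = 1. Collecting the sign flips along the way, the symbol is -1.

-1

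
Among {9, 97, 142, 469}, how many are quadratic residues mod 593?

4

(9/593) = +1 → QR.
(97/593) = +1 → QR.
(142/593) = +1 → QR.
(469/593) = +1 → QR.
Total quadratic residues among the 4: 4.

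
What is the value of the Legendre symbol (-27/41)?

First reduce: -27 ≡ 14 (mod 41).
Pull out 2: since 41 ≡ 1 (mod 8), (2/41) = +1.
Reciprocity: 7 ≡ 3 and 41 ≡ 1 (mod 4), so (7/41) = +(41/7).
Reduce top mod 7: now compute (6/7).
Pull out 2: since 7 ≡ 7 (mod 8), (2/7) = +1.
Reciprocity: 3 ≡ 3 and 7 ≡ 3 (mod 4), so (3/7) = −(7/3).
Reduce top mod 3: now compute (1/3).
Reached (1/3) = 1. Collecting the sign flips along the way, the symbol is -1.

-1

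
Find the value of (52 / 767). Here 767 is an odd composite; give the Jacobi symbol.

0

Pull out 2^2: since 767 ≡ 7 (mod 8), (2/767) = +1, so (2/767)^2 = +1.
Reciprocity: 13 ≡ 1 and 767 ≡ 3 (mod 4), so (13/767) = +(767/13).
Reduce top mod 13: now compute (0/13).
Top reduces to 0: gcd > 1, so the symbol is 0.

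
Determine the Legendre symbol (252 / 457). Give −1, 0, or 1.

Euler's criterion: (252/457) ≡ 252^228 (mod 457).
252^2 ≡ 438 (mod 457)
252^4 ≡ 361 (mod 457)
252^8 ≡ 76 (mod 457)
252^16 ≡ 292 (mod 457)
252^32 ≡ 262 (mod 457)
252^64 ≡ 94 (mod 457)
252^128 ≡ 153 (mod 457)
252^228 = 252^(128+64+32+4) ≡ 1 (mod 457).
Result is 1, so (252/457) = 1.

1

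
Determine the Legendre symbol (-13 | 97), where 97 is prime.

-1

Euler's criterion: (-13/97) ≡ 84^48 (mod 97).
84^2 ≡ 72 (mod 97)
84^4 ≡ 43 (mod 97)
84^8 ≡ 6 (mod 97)
84^16 ≡ 36 (mod 97)
84^32 ≡ 35 (mod 97)
84^48 = 84^(32+16) ≡ 96 (mod 97).
Result is 96 ≡ −1, so (-13/97) = −1.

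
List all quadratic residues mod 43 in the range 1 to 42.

Square k = 1,…,21 (k and 43−k give the same square):
1²=1, 2²=4, 3²=9, 4²=16, 5²=25, 6²=36, 7²≡6, 8²≡21, 9²≡38, 10²≡14, 11²≡35, 12²≡15, 13²≡40, 14²≡24, 15²≡10, 16²≡41, 17²≡31, 18²≡23, 19²≡17, 20²≡13, 21²≡11 (mod 43).
So the quadratic residues mod 43 are {1, 4, 6, 9, 10, 11, 13, 14, 15, 16, 17, 21, 23, 24, 25, 31, 35, 36, 38, 40, 41}.

1,4,6,9,10,11,13,14,15,16,17,21,23,24,25,31,35,36,38,40,41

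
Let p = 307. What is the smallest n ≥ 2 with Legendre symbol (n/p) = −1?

2

(2/307) = −1, so 2 is the smallest positive non-residue mod 307.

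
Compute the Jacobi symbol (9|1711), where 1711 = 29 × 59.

Reciprocity: 9 ≡ 1 and 1711 ≡ 3 (mod 4), so (9/1711) = +(1711/9).
Reduce top mod 9: now compute (1/9).
Reached (1/9) = 1. Collecting the sign flips along the way, the symbol is +1.

1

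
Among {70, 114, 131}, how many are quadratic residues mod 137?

(70/137) = -1 → non-residue.
(114/137) = -1 → non-residue.
(131/137) = -1 → non-residue.
Total quadratic residues among the 3: 0.

0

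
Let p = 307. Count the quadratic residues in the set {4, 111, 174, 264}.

(4/307) = +1 → QR.
(111/307) = -1 → non-residue.
(174/307) = -1 → non-residue.
(264/307) = +1 → QR.
Total quadratic residues among the 4: 2.

2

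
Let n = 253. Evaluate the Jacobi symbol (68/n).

1

Pull out 2^2: since 253 ≡ 5 (mod 8), (2/253) = -1, so (2/253)^2 = +1.
Reciprocity: 17 ≡ 1 and 253 ≡ 1 (mod 4), so (17/253) = +(253/17).
Reduce top mod 17: now compute (15/17).
Reciprocity: 15 ≡ 3 and 17 ≡ 1 (mod 4), so (15/17) = +(17/15).
Reduce top mod 15: now compute (2/15).
Pull out 2: since 15 ≡ 7 (mod 8), (2/15) = +1.
Reached (1/15) = 1. Collecting the sign flips along the way, the symbol is +1.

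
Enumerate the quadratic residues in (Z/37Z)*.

1 3 4 7 9 10 11 12 16 21 25 26 27 28 30 33 34 36

Square k = 1,…,18 (k and 37−k give the same square):
1²=1, 2²=4, 3²=9, 4²=16, 5²=25, 6²=36, 7²≡12, 8²≡27, 9²≡7, 10²≡26, 11²≡10, 12²≡33, 13²≡21, 14²≡11, 15²≡3, 16²≡34, 17²≡30, 18²≡28 (mod 37).
So the quadratic residues mod 37 are {1, 3, 4, 7, 9, 10, 11, 12, 16, 21, 25, 26, 27, 28, 30, 33, 34, 36}.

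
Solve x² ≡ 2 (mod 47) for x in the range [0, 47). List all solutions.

Since 47 ≡ 3 (mod 4), a square root of 2 is 2^((47+1)/4) = 2^12 mod 47.
Repeated squaring: 2^2≡4, 2^4≡16, 2^8≡21 (mod 47).
2^12 = 2^(8+4) ≡ 7 (mod 47).
Check: 7² = 49 ≡ 2 (mod 47). The two roots are 7 and 40.

7, 40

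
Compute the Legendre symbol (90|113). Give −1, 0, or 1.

Euler's criterion: (90/113) ≡ 90^56 (mod 113).
90^2 ≡ 77 (mod 113)
90^4 ≡ 53 (mod 113)
90^8 ≡ 97 (mod 113)
90^16 ≡ 30 (mod 113)
90^32 ≡ 109 (mod 113)
90^56 = 90^(32+16+8) ≡ 112 (mod 113).
Result is 112 ≡ −1, so (90/113) = −1.

-1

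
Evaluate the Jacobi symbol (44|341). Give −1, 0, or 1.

0

Pull out 2^2: since 341 ≡ 5 (mod 8), (2/341) = -1, so (2/341)^2 = +1.
Reciprocity: 11 ≡ 3 and 341 ≡ 1 (mod 4), so (11/341) = +(341/11).
Reduce top mod 11: now compute (0/11).
Top reduces to 0: gcd > 1, so the symbol is 0.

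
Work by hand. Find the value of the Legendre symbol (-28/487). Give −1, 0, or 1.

1

First reduce: -28 ≡ 459 (mod 487).
Reciprocity: 459 ≡ 3 and 487 ≡ 3 (mod 4), so (459/487) = −(487/459).
Reduce top mod 459: now compute (28/459).
Pull out 2^2: since 459 ≡ 3 (mod 8), (2/459) = -1, so (2/459)^2 = +1.
Reciprocity: 7 ≡ 3 and 459 ≡ 3 (mod 4), so (7/459) = −(459/7).
Reduce top mod 7: now compute (4/7).
Pull out 2^2: since 7 ≡ 7 (mod 8), (2/7) = +1, so (2/7)^2 = +1.
Reached (1/7) = 1. Collecting the sign flips along the way, the symbol is +1.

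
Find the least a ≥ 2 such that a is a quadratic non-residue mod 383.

(2/383) = +1, so 2 is a residue.
(3/383) = +1, so 3 is a residue.
(4/383) = +1, so 4 is a residue.
(5/383) = −1, so 5 is the smallest positive non-residue mod 383.

5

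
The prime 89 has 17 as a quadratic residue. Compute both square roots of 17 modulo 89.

89 ≡ 1 (mod 4), so we find a root by search.
Trying successive values, 27² = 729 ≡ 17 (mod 89). The other root is 89 − 27 = 62.

27, 62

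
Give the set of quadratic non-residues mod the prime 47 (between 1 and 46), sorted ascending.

5,10,11,13,15,19,20,22,23,26,29,30,31,33,35,38,39,40,41,43,44,45,46

Square k = 1,…,23 (k and 47−k give the same square):
1²=1, 2²=4, 3²=9, 4²=16, 5²=25, 6²=36, 7²≡2, 8²≡17, 9²≡34, 10²≡6, 11²≡27, 12²≡3, 13²≡28, 14²≡8, 15²≡37, 16²≡21, 17²≡7, 18²≡42, 19²≡32, 20²≡24, 21²≡18, 22²≡14, 23²≡12 (mod 47).
The residues are {1, 2, 3, 4, 6, 7, 8, 9, 12, 14, 16, 17, 18, 21, 24, 25, 27, 28, 32, 34, 36, 37, 42}; the non-residues are the remaining 23 nonzero classes.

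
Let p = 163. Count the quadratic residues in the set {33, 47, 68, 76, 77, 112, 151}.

4

(33/163) = +1 → QR.
(47/163) = +1 → QR.
(68/163) = -1 → non-residue.
(76/163) = -1 → non-residue.
(77/163) = +1 → QR.
(112/163) = -1 → non-residue.
(151/163) = +1 → QR.
Total quadratic residues among the 7: 4.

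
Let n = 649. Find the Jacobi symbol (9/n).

1

Reciprocity: 9 ≡ 1 and 649 ≡ 1 (mod 4), so (9/649) = +(649/9).
Reduce top mod 9: now compute (1/9).
Reached (1/9) = 1. Collecting the sign flips along the way, the symbol is +1.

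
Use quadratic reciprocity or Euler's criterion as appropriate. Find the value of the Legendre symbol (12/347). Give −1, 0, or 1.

1

Pull out 2^2: since 347 ≡ 3 (mod 8), (2/347) = -1, so (2/347)^2 = +1.
Reciprocity: 3 ≡ 3 and 347 ≡ 3 (mod 4), so (3/347) = −(347/3).
Reduce top mod 3: now compute (2/3).
Pull out 2: since 3 ≡ 3 (mod 8), (2/3) = -1.
Reached (1/3) = 1. Collecting the sign flips along the way, the symbol is +1.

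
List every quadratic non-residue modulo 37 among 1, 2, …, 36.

Square k = 1,…,18 (k and 37−k give the same square):
1²=1, 2²=4, 3²=9, 4²=16, 5²=25, 6²=36, 7²≡12, 8²≡27, 9²≡7, 10²≡26, 11²≡10, 12²≡33, 13²≡21, 14²≡11, 15²≡3, 16²≡34, 17²≡30, 18²≡28 (mod 37).
The residues are {1, 3, 4, 7, 9, 10, 11, 12, 16, 21, 25, 26, 27, 28, 30, 33, 34, 36}; the non-residues are the remaining 18 nonzero classes.

2,5,6,8,13,14,15,17,18,19,20,22,23,24,29,31,32,35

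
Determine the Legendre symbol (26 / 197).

Pull out 2: since 197 ≡ 5 (mod 8), (2/197) = -1.
Reciprocity: 13 ≡ 1 and 197 ≡ 1 (mod 4), so (13/197) = +(197/13).
Reduce top mod 13: now compute (2/13).
Pull out 2: since 13 ≡ 5 (mod 8), (2/13) = -1.
Reached (1/13) = 1. Collecting the sign flips along the way, the symbol is +1.

1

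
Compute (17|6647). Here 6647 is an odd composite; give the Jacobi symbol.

0

Reciprocity: 17 ≡ 1 and 6647 ≡ 3 (mod 4), so (17/6647) = +(6647/17).
Reduce top mod 17: now compute (0/17).
Top reduces to 0: gcd > 1, so the symbol is 0.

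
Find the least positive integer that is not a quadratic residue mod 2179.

2

(2/2179) = −1, so 2 is the smallest positive non-residue mod 2179.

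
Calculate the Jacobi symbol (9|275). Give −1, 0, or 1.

1

Reciprocity: 9 ≡ 1 and 275 ≡ 3 (mod 4), so (9/275) = +(275/9).
Reduce top mod 9: now compute (5/9).
Reciprocity: 5 ≡ 1 and 9 ≡ 1 (mod 4), so (5/9) = +(9/5).
Reduce top mod 5: now compute (4/5).
Pull out 2^2: since 5 ≡ 5 (mod 8), (2/5) = -1, so (2/5)^2 = +1.
Reached (1/5) = 1. Collecting the sign flips along the way, the symbol is +1.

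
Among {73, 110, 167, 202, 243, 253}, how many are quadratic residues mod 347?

5

(73/347) = +1 → QR.
(110/347) = +1 → QR.
(167/347) = +1 → QR.
(202/347) = +1 → QR.
(243/347) = +1 → QR.
(253/347) = -1 → non-residue.
Total quadratic residues among the 6: 5.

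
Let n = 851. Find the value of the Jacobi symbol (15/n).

1

Reciprocity: 15 ≡ 3 and 851 ≡ 3 (mod 4), so (15/851) = −(851/15).
Reduce top mod 15: now compute (11/15).
Reciprocity: 11 ≡ 3 and 15 ≡ 3 (mod 4), so (11/15) = −(15/11).
Reduce top mod 11: now compute (4/11).
Pull out 2^2: since 11 ≡ 3 (mod 8), (2/11) = -1, so (2/11)^2 = +1.
Reached (1/11) = 1. Collecting the sign flips along the way, the symbol is +1.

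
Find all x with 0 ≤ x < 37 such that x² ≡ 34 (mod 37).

37 ≡ 1 (mod 4), so we find a root by search.
Trying successive values, 16² = 256 ≡ 34 (mod 37). The other root is 37 − 16 = 21.

16, 21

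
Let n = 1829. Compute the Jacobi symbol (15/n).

Reciprocity: 15 ≡ 3 and 1829 ≡ 1 (mod 4), so (15/1829) = +(1829/15).
Reduce top mod 15: now compute (14/15).
Pull out 2: since 15 ≡ 7 (mod 8), (2/15) = +1.
Reciprocity: 7 ≡ 3 and 15 ≡ 3 (mod 4), so (7/15) = −(15/7).
Reduce top mod 7: now compute (1/7).
Reached (1/7) = 1. Collecting the sign flips along the way, the symbol is -1.

-1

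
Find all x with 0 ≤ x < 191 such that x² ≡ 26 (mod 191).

44, 147

Since 191 ≡ 3 (mod 4), a square root of 26 is 26^((191+1)/4) = 26^48 mod 191.
Repeated squaring: 26^2≡103, 26^4≡104, 26^8≡120, 26^16≡75, 26^32≡86 (mod 191).
26^48 = 26^(32+16) ≡ 147 (mod 191).
Check: 147² = 21609 ≡ 26 (mod 191). The two roots are 44 and 147.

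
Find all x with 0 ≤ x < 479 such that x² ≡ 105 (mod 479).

Since 479 ≡ 3 (mod 4), a square root of 105 is 105^((479+1)/4) = 105^120 mod 479.
Repeated squaring: 105^2≡8, 105^4≡64, 105^8≡264, 105^16≡241, 105^32≡122, 105^64≡35 (mod 479).
105^120 = 105^(64+32+16+8) ≡ 50 (mod 479).
Check: 50² = 2500 ≡ 105 (mod 479). The two roots are 50 and 429.

50, 429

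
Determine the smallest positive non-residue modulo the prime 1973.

2

(2/1973) = −1, so 2 is the smallest positive non-residue mod 1973.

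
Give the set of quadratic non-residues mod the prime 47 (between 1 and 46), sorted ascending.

Square k = 1,…,23 (k and 47−k give the same square):
1²=1, 2²=4, 3²=9, 4²=16, 5²=25, 6²=36, 7²≡2, 8²≡17, 9²≡34, 10²≡6, 11²≡27, 12²≡3, 13²≡28, 14²≡8, 15²≡37, 16²≡21, 17²≡7, 18²≡42, 19²≡32, 20²≡24, 21²≡18, 22²≡14, 23²≡12 (mod 47).
The residues are {1, 2, 3, 4, 6, 7, 8, 9, 12, 14, 16, 17, 18, 21, 24, 25, 27, 28, 32, 34, 36, 37, 42}; the non-residues are the remaining 23 nonzero classes.

5,10,11,13,15,19,20,22,23,26,29,30,31,33,35,38,39,40,41,43,44,45,46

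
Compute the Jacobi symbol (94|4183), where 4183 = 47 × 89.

Pull out 2: since 4183 ≡ 7 (mod 8), (2/4183) = +1.
Reciprocity: 47 ≡ 3 and 4183 ≡ 3 (mod 4), so (47/4183) = −(4183/47).
Reduce top mod 47: now compute (0/47).
Top reduces to 0: gcd > 1, so the symbol is 0.

0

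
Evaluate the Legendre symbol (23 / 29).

Reciprocity: 23 ≡ 3 and 29 ≡ 1 (mod 4), so (23/29) = +(29/23).
Reduce top mod 23: now compute (6/23).
Pull out 2: since 23 ≡ 7 (mod 8), (2/23) = +1.
Reciprocity: 3 ≡ 3 and 23 ≡ 3 (mod 4), so (3/23) = −(23/3).
Reduce top mod 3: now compute (2/3).
Pull out 2: since 3 ≡ 3 (mod 8), (2/3) = -1.
Reached (1/3) = 1. Collecting the sign flips along the way, the symbol is +1.

1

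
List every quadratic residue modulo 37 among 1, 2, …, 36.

Square k = 1,…,18 (k and 37−k give the same square):
1²=1, 2²=4, 3²=9, 4²=16, 5²=25, 6²=36, 7²≡12, 8²≡27, 9²≡7, 10²≡26, 11²≡10, 12²≡33, 13²≡21, 14²≡11, 15²≡3, 16²≡34, 17²≡30, 18²≡28 (mod 37).
So the quadratic residues mod 37 are {1, 3, 4, 7, 9, 10, 11, 12, 16, 21, 25, 26, 27, 28, 30, 33, 34, 36}.

1,3,4,7,9,10,11,12,16,21,25,26,27,28,30,33,34,36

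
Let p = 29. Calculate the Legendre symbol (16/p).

Pull out 2^4: since 29 ≡ 5 (mod 8), (2/29) = -1, so (2/29)^4 = +1.
Reached (1/29) = 1. Collecting the sign flips along the way, the symbol is +1.

1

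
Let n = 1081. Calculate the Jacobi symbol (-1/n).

1

First reduce: -1 ≡ 1080 (mod 1081).
Pull out 2^3: since 1081 ≡ 1 (mod 8), (2/1081) = +1, so (2/1081)^3 = +1.
Reciprocity: 135 ≡ 3 and 1081 ≡ 1 (mod 4), so (135/1081) = +(1081/135).
Reduce top mod 135: now compute (1/135).
Reached (1/135) = 1. Collecting the sign flips along the way, the symbol is +1.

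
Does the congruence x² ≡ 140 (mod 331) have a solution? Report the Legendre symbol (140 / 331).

Pull out 2^2: since 331 ≡ 3 (mod 8), (2/331) = -1, so (2/331)^2 = +1.
Reciprocity: 35 ≡ 3 and 331 ≡ 3 (mod 4), so (35/331) = −(331/35).
Reduce top mod 35: now compute (16/35).
Pull out 2^4: since 35 ≡ 3 (mod 8), (2/35) = -1, so (2/35)^4 = +1.
Reached (1/35) = 1. Collecting the sign flips along the way, the symbol is -1.

-1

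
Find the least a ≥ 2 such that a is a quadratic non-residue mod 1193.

3

(2/1193) = +1, so 2 is a residue.
(3/1193) = −1, so 3 is the smallest positive non-residue mod 1193.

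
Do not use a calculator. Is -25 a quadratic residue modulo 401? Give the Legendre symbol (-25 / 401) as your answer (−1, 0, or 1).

First reduce: -25 ≡ 376 (mod 401).
Pull out 2^3: since 401 ≡ 1 (mod 8), (2/401) = +1, so (2/401)^3 = +1.
Reciprocity: 47 ≡ 3 and 401 ≡ 1 (mod 4), so (47/401) = +(401/47).
Reduce top mod 47: now compute (25/47).
Reciprocity: 25 ≡ 1 and 47 ≡ 3 (mod 4), so (25/47) = +(47/25).
Reduce top mod 25: now compute (22/25).
Pull out 2: since 25 ≡ 1 (mod 8), (2/25) = +1.
Reciprocity: 11 ≡ 3 and 25 ≡ 1 (mod 4), so (11/25) = +(25/11).
Reduce top mod 11: now compute (3/11).
Reciprocity: 3 ≡ 3 and 11 ≡ 3 (mod 4), so (3/11) = −(11/3).
Reduce top mod 3: now compute (2/3).
Pull out 2: since 3 ≡ 3 (mod 8), (2/3) = -1.
Reached (1/3) = 1. Collecting the sign flips along the way, the symbol is +1.

1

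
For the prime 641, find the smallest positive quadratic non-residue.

3

(2/641) = +1, so 2 is a residue.
(3/641) = −1, so 3 is the smallest positive non-residue mod 641.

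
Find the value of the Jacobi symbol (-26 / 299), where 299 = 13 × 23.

0

First reduce: -26 ≡ 273 (mod 299).
Reciprocity: 273 ≡ 1 and 299 ≡ 3 (mod 4), so (273/299) = +(299/273).
Reduce top mod 273: now compute (26/273).
Pull out 2: since 273 ≡ 1 (mod 8), (2/273) = +1.
Reciprocity: 13 ≡ 1 and 273 ≡ 1 (mod 4), so (13/273) = +(273/13).
Reduce top mod 13: now compute (0/13).
Top reduces to 0: gcd > 1, so the symbol is 0.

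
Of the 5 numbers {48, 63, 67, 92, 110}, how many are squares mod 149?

(48/149) = -1 → non-residue.
(63/149) = +1 → QR.
(67/149) = +1 → QR.
(92/149) = -1 → non-residue.
(110/149) = +1 → QR.
Total quadratic residues among the 5: 3.

3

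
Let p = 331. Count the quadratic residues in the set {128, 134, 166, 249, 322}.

0

(128/331) = -1 → non-residue.
(134/331) = -1 → non-residue.
(166/331) = -1 → non-residue.
(249/331) = -1 → non-residue.
(322/331) = -1 → non-residue.
Total quadratic residues among the 5: 0.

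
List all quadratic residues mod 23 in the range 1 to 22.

1,2,3,4,6,8,9,12,13,16,18

Square k = 1,…,11 (k and 23−k give the same square):
1²=1, 2²=4, 3²=9, 4²=16, 5²≡2, 6²≡13, 7²≡3, 8²≡18, 9²≡12, 10²≡8, 11²≡6 (mod 23).
So the quadratic residues mod 23 are {1, 2, 3, 4, 6, 8, 9, 12, 13, 16, 18}.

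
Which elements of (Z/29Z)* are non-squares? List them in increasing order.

Square k = 1,…,14 (k and 29−k give the same square):
1²=1, 2²=4, 3²=9, 4²=16, 5²=25, 6²≡7, 7²≡20, 8²≡6, 9²≡23, 10²≡13, 11²≡5, 12²≡28, 13²≡24, 14²≡22 (mod 29).
The residues are {1, 4, 5, 6, 7, 9, 13, 16, 20, 22, 23, 24, 25, 28}; the non-residues are the remaining 14 nonzero classes.

2 3 8 10 11 12 14 15 17 18 19 21 26 27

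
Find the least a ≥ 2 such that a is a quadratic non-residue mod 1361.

(2/1361) = +1, so 2 is a residue.
(3/1361) = −1, so 3 is the smallest positive non-residue mod 1361.

3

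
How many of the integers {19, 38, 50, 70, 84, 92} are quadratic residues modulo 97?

(19/97) = -1 → non-residue.
(38/97) = -1 → non-residue.
(50/97) = +1 → QR.
(70/97) = +1 → QR.
(84/97) = -1 → non-residue.
(92/97) = -1 → non-residue.
Total quadratic residues among the 6: 2.

2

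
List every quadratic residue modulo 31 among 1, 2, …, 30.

1, 2, 4, 5, 7, 8, 9, 10, 14, 16, 18, 19, 20, 25, 28

Square k = 1,…,15 (k and 31−k give the same square):
1²=1, 2²=4, 3²=9, 4²=16, 5²=25, 6²≡5, 7²≡18, 8²≡2, 9²≡19, 10²≡7, 11²≡28, 12²≡20, 13²≡14, 14²≡10, 15²≡8 (mod 31).
So the quadratic residues mod 31 are {1, 2, 4, 5, 7, 8, 9, 10, 14, 16, 18, 19, 20, 25, 28}.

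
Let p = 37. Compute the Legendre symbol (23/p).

-1

Reciprocity: 23 ≡ 3 and 37 ≡ 1 (mod 4), so (23/37) = +(37/23).
Reduce top mod 23: now compute (14/23).
Pull out 2: since 23 ≡ 7 (mod 8), (2/23) = +1.
Reciprocity: 7 ≡ 3 and 23 ≡ 3 (mod 4), so (7/23) = −(23/7).
Reduce top mod 7: now compute (2/7).
Pull out 2: since 7 ≡ 7 (mod 8), (2/7) = +1.
Reached (1/7) = 1. Collecting the sign flips along the way, the symbol is -1.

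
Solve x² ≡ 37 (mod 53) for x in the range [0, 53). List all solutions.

14, 39

53 ≡ 1 (mod 4), so we find a root by search.
Trying successive values, 14² = 196 ≡ 37 (mod 53). The other root is 53 − 14 = 39.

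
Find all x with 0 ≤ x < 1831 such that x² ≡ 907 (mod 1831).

80, 1751

Since 1831 ≡ 3 (mod 4), a square root of 907 is 907^((1831+1)/4) = 907^458 mod 1831.
Repeated squaring: 907^2≡530, 907^4≡757, 907^8≡1777, 907^16≡1085, 907^32≡1723, 907^64≡678, 907^128≡103, 907^256≡1454 (mod 1831).
907^458 = 907^(256+128+64+8+2) ≡ 80 (mod 1831).
Check: 80² = 6400 ≡ 907 (mod 1831). The two roots are 80 and 1751.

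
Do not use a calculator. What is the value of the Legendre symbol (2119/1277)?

First reduce: 2119 ≡ 842 (mod 1277).
Pull out 2: since 1277 ≡ 5 (mod 8), (2/1277) = -1.
Reciprocity: 421 ≡ 1 and 1277 ≡ 1 (mod 4), so (421/1277) = +(1277/421).
Reduce top mod 421: now compute (14/421).
Pull out 2: since 421 ≡ 5 (mod 8), (2/421) = -1.
Reciprocity: 7 ≡ 3 and 421 ≡ 1 (mod 4), so (7/421) = +(421/7).
Reduce top mod 7: now compute (1/7).
Reached (1/7) = 1. Collecting the sign flips along the way, the symbol is +1.

1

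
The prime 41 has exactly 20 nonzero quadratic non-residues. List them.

Square k = 1,…,20 (k and 41−k give the same square):
1²=1, 2²=4, 3²=9, 4²=16, 5²=25, 6²=36, 7²≡8, 8²≡23, 9²≡40, 10²≡18, 11²≡39, 12²≡21, 13²≡5, 14²≡32, 15²≡20, 16²≡10, 17²≡2, 18²≡37, 19²≡33, 20²≡31 (mod 41).
The residues are {1, 2, 4, 5, 8, 9, 10, 16, 18, 20, 21, 23, 25, 31, 32, 33, 36, 37, 39, 40}; the non-residues are the remaining 20 nonzero classes.

3,6,7,11,12,13,14,15,17,19,22,24,26,27,28,29,30,34,35,38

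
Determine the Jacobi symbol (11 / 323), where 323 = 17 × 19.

Reciprocity: 11 ≡ 3 and 323 ≡ 3 (mod 4), so (11/323) = −(323/11).
Reduce top mod 11: now compute (4/11).
Pull out 2^2: since 11 ≡ 3 (mod 8), (2/11) = -1, so (2/11)^2 = +1.
Reached (1/11) = 1. Collecting the sign flips along the way, the symbol is -1.

-1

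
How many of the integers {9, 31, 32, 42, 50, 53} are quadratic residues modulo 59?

(9/59) = +1 → QR.
(31/59) = -1 → non-residue.
(32/59) = -1 → non-residue.
(42/59) = -1 → non-residue.
(50/59) = -1 → non-residue.
(53/59) = +1 → QR.
Total quadratic residues among the 6: 2.

2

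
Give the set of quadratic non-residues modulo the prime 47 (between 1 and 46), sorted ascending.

Square k = 1,…,23 (k and 47−k give the same square):
1²=1, 2²=4, 3²=9, 4²=16, 5²=25, 6²=36, 7²≡2, 8²≡17, 9²≡34, 10²≡6, 11²≡27, 12²≡3, 13²≡28, 14²≡8, 15²≡37, 16²≡21, 17²≡7, 18²≡42, 19²≡32, 20²≡24, 21²≡18, 22²≡14, 23²≡12 (mod 47).
The residues are {1, 2, 3, 4, 6, 7, 8, 9, 12, 14, 16, 17, 18, 21, 24, 25, 27, 28, 32, 34, 36, 37, 42}; the non-residues are the remaining 23 nonzero classes.

5 10 11 13 15 19 20 22 23 26 29 30 31 33 35 38 39 40 41 43 44 45 46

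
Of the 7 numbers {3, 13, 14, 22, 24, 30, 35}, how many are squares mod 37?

(3/37) = +1 → QR.
(13/37) = -1 → non-residue.
(14/37) = -1 → non-residue.
(22/37) = -1 → non-residue.
(24/37) = -1 → non-residue.
(30/37) = +1 → QR.
(35/37) = -1 → non-residue.
Total quadratic residues among the 7: 2.

2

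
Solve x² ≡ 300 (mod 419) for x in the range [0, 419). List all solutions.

129, 290

Since 419 ≡ 3 (mod 4), a square root of 300 is 300^((419+1)/4) = 300^105 mod 419.
Repeated squaring: 300^2≡334, 300^4≡102, 300^8≡348, 300^16≡13, 300^32≡169, 300^64≡69 (mod 419).
300^105 = 300^(64+32+8+1) ≡ 129 (mod 419).
Check: 129² = 16641 ≡ 300 (mod 419). The two roots are 129 and 290.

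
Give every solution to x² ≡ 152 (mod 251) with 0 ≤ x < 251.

34, 217

Since 251 ≡ 3 (mod 4), a square root of 152 is 152^((251+1)/4) = 152^63 mod 251.
Repeated squaring: 152^2≡12, 152^4≡144, 152^8≡154, 152^16≡122, 152^32≡75 (mod 251).
152^63 = 152^(32+16+8+4+2+1) ≡ 217 (mod 251).
Check: 217² = 47089 ≡ 152 (mod 251). The two roots are 34 and 217.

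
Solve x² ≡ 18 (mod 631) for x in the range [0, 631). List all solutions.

Since 631 ≡ 3 (mod 4), a square root of 18 is 18^((631+1)/4) = 18^158 mod 631.
Repeated squaring: 18^2≡324, 18^4≡230, 18^8≡527, 18^16≡89, 18^32≡349, 18^64≡18, 18^128≡324 (mod 631).
18^158 = 18^(128+16+8+4+2) ≡ 349 (mod 631).
Check: 349² = 121801 ≡ 18 (mod 631). The two roots are 282 and 349.

282, 349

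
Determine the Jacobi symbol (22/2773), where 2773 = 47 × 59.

Pull out 2: since 2773 ≡ 5 (mod 8), (2/2773) = -1.
Reciprocity: 11 ≡ 3 and 2773 ≡ 1 (mod 4), so (11/2773) = +(2773/11).
Reduce top mod 11: now compute (1/11).
Reached (1/11) = 1. Collecting the sign flips along the way, the symbol is -1.

-1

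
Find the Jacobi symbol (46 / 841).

Pull out 2: since 841 ≡ 1 (mod 8), (2/841) = +1.
Reciprocity: 23 ≡ 3 and 841 ≡ 1 (mod 4), so (23/841) = +(841/23).
Reduce top mod 23: now compute (13/23).
Reciprocity: 13 ≡ 1 and 23 ≡ 3 (mod 4), so (13/23) = +(23/13).
Reduce top mod 13: now compute (10/13).
Pull out 2: since 13 ≡ 5 (mod 8), (2/13) = -1.
Reciprocity: 5 ≡ 1 and 13 ≡ 1 (mod 4), so (5/13) = +(13/5).
Reduce top mod 5: now compute (3/5).
Reciprocity: 3 ≡ 3 and 5 ≡ 1 (mod 4), so (3/5) = +(5/3).
Reduce top mod 3: now compute (2/3).
Pull out 2: since 3 ≡ 3 (mod 8), (2/3) = -1.
Reached (1/3) = 1. Collecting the sign flips along the way, the symbol is +1.

1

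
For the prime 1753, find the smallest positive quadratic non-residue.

5

(2/1753) = +1, so 2 is a residue.
(3/1753) = +1, so 3 is a residue.
(4/1753) = +1, so 4 is a residue.
(5/1753) = −1, so 5 is the smallest positive non-residue mod 1753.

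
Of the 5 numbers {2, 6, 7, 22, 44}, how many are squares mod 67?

(2/67) = -1 → non-residue.
(6/67) = +1 → QR.
(7/67) = -1 → non-residue.
(22/67) = +1 → QR.
(44/67) = -1 → non-residue.
Total quadratic residues among the 5: 2.

2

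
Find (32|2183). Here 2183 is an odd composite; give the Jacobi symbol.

1

Pull out 2^5: since 2183 ≡ 7 (mod 8), (2/2183) = +1, so (2/2183)^5 = +1.
Reached (1/2183) = 1. Collecting the sign flips along the way, the symbol is +1.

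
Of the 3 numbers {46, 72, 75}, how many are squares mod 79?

(46/79) = +1 → QR.
(72/79) = +1 → QR.
(75/79) = -1 → non-residue.
Total quadratic residues among the 3: 2.

2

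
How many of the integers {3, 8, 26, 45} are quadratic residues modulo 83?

(3/83) = +1 → QR.
(8/83) = -1 → non-residue.
(26/83) = +1 → QR.
(45/83) = -1 → non-residue.
Total quadratic residues among the 4: 2.

2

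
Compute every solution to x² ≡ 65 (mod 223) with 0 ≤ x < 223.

43, 180

Since 223 ≡ 3 (mod 4), a square root of 65 is 65^((223+1)/4) = 65^56 mod 223.
Repeated squaring: 65^2≡211, 65^4≡144, 65^8≡220, 65^16≡9, 65^32≡81 (mod 223).
65^56 = 65^(32+16+8) ≡ 43 (mod 223).
Check: 43² = 1849 ≡ 65 (mod 223). The two roots are 43 and 180.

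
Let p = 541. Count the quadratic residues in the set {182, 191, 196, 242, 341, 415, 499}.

2

(182/541) = +1 → QR.
(191/541) = -1 → non-residue.
(196/541) = +1 → QR.
(242/541) = -1 → non-residue.
(341/541) = -1 → non-residue.
(415/541) = -1 → non-residue.
(499/541) = -1 → non-residue.
Total quadratic residues among the 7: 2.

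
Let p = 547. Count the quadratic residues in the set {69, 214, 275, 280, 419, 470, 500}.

(69/547) = +1 → QR.
(214/547) = +1 → QR.
(275/547) = +1 → QR.
(280/547) = -1 → non-residue.
(419/547) = +1 → QR.
(470/547) = +1 → QR.
(500/547) = -1 → non-residue.
Total quadratic residues among the 7: 5.

5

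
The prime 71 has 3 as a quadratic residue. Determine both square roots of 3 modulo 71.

Since 71 ≡ 3 (mod 4), a square root of 3 is 3^((71+1)/4) = 3^18 mod 71.
Repeated squaring: 3^2≡9, 3^4≡10, 3^8≡29, 3^16≡60 (mod 71).
3^18 = 3^(16+2) ≡ 43 (mod 71).
Check: 43² = 1849 ≡ 3 (mod 71). The two roots are 28 and 43.

28, 43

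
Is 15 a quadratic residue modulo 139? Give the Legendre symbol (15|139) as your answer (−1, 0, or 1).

Euler's criterion: (15/139) ≡ 15^69 (mod 139).
15^2 ≡ 86 (mod 139)
15^4 ≡ 29 (mod 139)
15^8 ≡ 7 (mod 139)
15^16 ≡ 49 (mod 139)
15^32 ≡ 38 (mod 139)
15^64 ≡ 54 (mod 139)
15^69 = 15^(64+4+1) ≡ 138 (mod 139).
Result is 138 ≡ −1, so (15/139) = −1.

-1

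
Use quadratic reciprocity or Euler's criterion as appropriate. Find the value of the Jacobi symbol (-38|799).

1

First reduce: -38 ≡ 761 (mod 799).
Reciprocity: 761 ≡ 1 and 799 ≡ 3 (mod 4), so (761/799) = +(799/761).
Reduce top mod 761: now compute (38/761).
Pull out 2: since 761 ≡ 1 (mod 8), (2/761) = +1.
Reciprocity: 19 ≡ 3 and 761 ≡ 1 (mod 4), so (19/761) = +(761/19).
Reduce top mod 19: now compute (1/19).
Reached (1/19) = 1. Collecting the sign flips along the way, the symbol is +1.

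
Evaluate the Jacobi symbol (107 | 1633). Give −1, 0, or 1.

Reciprocity: 107 ≡ 3 and 1633 ≡ 1 (mod 4), so (107/1633) = +(1633/107).
Reduce top mod 107: now compute (28/107).
Pull out 2^2: since 107 ≡ 3 (mod 8), (2/107) = -1, so (2/107)^2 = +1.
Reciprocity: 7 ≡ 3 and 107 ≡ 3 (mod 4), so (7/107) = −(107/7).
Reduce top mod 7: now compute (2/7).
Pull out 2: since 7 ≡ 7 (mod 8), (2/7) = +1.
Reached (1/7) = 1. Collecting the sign flips along the way, the symbol is -1.

-1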